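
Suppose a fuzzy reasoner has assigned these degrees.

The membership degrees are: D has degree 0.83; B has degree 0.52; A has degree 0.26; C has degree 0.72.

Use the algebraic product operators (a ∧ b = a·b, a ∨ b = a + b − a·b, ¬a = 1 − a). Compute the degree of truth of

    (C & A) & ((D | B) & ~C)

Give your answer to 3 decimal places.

C & A = a·b on (0.7200, 0.2600) = 0.1872
D | B = a + b − a·b on (0.8300, 0.5200) = 0.9184
~C = 1 − 0.7200 = 0.2800
(D | B) & ~C = a·b on (0.9184, 0.2800) = 0.2572
(C & A) & ((D | B) & ~C) = a·b on (0.1872, 0.2572) = 0.0481

0.048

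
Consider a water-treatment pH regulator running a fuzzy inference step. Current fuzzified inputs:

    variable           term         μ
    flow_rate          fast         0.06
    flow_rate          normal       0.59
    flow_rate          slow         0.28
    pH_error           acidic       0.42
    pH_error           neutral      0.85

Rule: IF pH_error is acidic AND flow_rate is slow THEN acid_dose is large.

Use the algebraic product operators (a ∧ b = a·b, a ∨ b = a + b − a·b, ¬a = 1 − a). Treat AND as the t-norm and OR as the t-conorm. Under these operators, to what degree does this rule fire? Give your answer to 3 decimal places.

firing strength: acidic=0.42, slow=0.28; AND[a·b] → w = 0.1176

0.118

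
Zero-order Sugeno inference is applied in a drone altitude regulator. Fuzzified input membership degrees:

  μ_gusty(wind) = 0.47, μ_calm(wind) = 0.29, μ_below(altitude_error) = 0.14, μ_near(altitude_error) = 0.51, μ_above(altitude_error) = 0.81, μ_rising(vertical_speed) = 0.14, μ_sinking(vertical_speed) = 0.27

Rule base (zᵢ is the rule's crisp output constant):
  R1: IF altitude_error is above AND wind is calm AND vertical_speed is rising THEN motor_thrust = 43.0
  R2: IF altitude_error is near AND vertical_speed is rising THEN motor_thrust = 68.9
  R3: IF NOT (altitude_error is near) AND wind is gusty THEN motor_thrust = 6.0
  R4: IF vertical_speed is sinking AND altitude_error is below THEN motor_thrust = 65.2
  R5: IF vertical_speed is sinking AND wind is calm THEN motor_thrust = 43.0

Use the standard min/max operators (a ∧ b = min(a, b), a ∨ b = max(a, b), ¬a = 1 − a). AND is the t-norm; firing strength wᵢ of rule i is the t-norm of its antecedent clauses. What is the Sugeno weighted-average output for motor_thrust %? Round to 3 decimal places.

33.814

R1 (z=43.0): above=0.81, calm=0.29, rising=0.14; AND[min(a, b)] → w = 0.14
R2 (z=68.9): near=0.51, rising=0.14; AND[min(a, b)] → w = 0.14
R3 (z=6.0): ¬near=1−0.51=0.49, gusty=0.47; AND[min(a, b)] → w = 0.47
R4 (z=65.2): sinking=0.27, below=0.14; AND[min(a, b)] → w = 0.14
R5 (z=43.0): sinking=0.27, calm=0.29; AND[min(a, b)] → w = 0.27
Weighted average = (0.14·43.0 + 0.14·68.9 + 0.47·6.0 + 0.14·65.2 + 0.27·43.0) / (0.14 + 0.14 + 0.47 + 0.14 + 0.27)
  = 39.2240 / 1.1600 = 33.814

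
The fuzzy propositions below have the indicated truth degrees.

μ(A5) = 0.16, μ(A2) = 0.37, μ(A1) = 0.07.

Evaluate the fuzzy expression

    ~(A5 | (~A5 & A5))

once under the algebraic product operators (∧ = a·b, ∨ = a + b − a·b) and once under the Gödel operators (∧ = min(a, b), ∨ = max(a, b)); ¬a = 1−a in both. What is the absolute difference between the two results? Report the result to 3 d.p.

0.113

Under algebraic product:
  ~A5 = 1 − 0.1600 = 0.8400
  ~A5 & A5 = a·b on (0.8400, 0.1600) = 0.1344
  A5 | (~A5 & A5) = a + b − a·b on (0.1600, 0.1344) = 0.2729
  ~(A5 | (~A5 & A5)) = 1 − 0.2729 = 0.7271
  → value = 0.7271
Under Gödel:
  ~A5 = 1 − 0.16 = 0.84
  ~A5 & A5 = min(a, b) on (0.84, 0.16) = 0.16
  A5 | (~A5 & A5) = max(a, b) on (0.16, 0.16) = 0.16
  ~(A5 | (~A5 & A5)) = 1 − 0.16 = 0.84
  → value = 0.8400
|0.7271 − 0.8400| = 0.113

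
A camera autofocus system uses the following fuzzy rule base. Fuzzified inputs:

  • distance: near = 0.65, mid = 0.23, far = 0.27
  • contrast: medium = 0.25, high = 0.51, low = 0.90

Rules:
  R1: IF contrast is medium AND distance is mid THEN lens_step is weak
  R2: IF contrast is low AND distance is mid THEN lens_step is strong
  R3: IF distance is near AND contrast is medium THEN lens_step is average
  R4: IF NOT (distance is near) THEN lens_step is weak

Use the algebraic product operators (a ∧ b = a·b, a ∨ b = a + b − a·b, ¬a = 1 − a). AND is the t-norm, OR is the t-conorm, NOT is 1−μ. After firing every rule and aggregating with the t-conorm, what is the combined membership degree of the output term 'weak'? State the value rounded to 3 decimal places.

0.387

R1: medium=0.25, mid=0.23; AND[a·b] → w = 0.0575
R2: low=0.90, mid=0.23; AND[a·b] → w = 0.2070
R3: near=0.65, medium=0.25; AND[a·b] → w = 0.1625
R4: ¬near=1−0.65=0.35 → w = 0.3500
Rules with consequent 'weak': {R1, R4} → strengths 0.0575, 0.3500
Aggregate via t-conorm [a + b − a·b]: 0.3874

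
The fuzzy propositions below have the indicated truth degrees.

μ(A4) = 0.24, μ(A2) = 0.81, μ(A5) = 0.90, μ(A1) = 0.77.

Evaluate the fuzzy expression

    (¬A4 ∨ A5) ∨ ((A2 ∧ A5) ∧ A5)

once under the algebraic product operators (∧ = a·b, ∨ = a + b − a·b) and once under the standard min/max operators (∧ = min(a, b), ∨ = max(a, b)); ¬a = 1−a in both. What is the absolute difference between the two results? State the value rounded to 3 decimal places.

0.092

Under algebraic product:
  ¬A4 = 1 − 0.2400 = 0.7600
  ¬A4 ∨ A5 = a + b − a·b on (0.7600, 0.9000) = 0.9760
  A2 ∧ A5 = a·b on (0.8100, 0.9000) = 0.7290
  (A2 ∧ A5) ∧ A5 = a·b on (0.7290, 0.9000) = 0.6561
  (¬A4 ∨ A5) ∨ ((A2 ∧ A5) ∧ A5) = a + b − a·b on (0.9760, 0.6561) = 0.9917
  → value = 0.9917
Under standard min/max:
  ¬A4 = 1 − 0.24 = 0.76
  ¬A4 ∨ A5 = max(a, b) on (0.76, 0.90) = 0.90
  A2 ∧ A5 = min(a, b) on (0.81, 0.90) = 0.81
  (A2 ∧ A5) ∧ A5 = min(a, b) on (0.81, 0.90) = 0.81
  (¬A4 ∨ A5) ∨ ((A2 ∧ A5) ∧ A5) = max(a, b) on (0.90, 0.81) = 0.90
  → value = 0.9000
|0.9917 − 0.9000| = 0.092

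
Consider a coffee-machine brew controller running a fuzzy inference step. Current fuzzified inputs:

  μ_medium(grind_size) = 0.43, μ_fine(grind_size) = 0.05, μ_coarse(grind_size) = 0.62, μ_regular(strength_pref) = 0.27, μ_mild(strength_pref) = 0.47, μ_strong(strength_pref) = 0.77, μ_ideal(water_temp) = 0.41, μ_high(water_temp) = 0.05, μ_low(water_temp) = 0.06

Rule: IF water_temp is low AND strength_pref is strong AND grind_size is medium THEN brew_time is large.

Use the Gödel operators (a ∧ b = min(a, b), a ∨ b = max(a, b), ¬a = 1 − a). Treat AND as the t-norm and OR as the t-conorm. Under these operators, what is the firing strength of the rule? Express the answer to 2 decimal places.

0.06

firing strength: low=0.06, strong=0.77, medium=0.43; AND[min(a, b)] → w = 0.06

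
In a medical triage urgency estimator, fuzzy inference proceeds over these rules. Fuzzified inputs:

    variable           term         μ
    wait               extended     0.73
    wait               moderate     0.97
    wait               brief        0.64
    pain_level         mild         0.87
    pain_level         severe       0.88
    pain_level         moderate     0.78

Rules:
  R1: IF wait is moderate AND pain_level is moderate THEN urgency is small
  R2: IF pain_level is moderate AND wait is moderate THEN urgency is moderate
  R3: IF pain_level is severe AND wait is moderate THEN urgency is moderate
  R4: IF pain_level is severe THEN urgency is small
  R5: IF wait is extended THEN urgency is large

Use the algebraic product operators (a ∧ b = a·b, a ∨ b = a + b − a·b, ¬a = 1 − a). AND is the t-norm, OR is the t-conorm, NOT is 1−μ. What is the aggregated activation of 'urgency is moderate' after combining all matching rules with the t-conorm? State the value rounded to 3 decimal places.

R1: moderate=0.97, moderate=0.78; AND[a·b] → w = 0.7566
R2: moderate=0.78, moderate=0.97; AND[a·b] → w = 0.7566
R3: severe=0.88, moderate=0.97; AND[a·b] → w = 0.8536
R4: severe=0.88 → w = 0.8800
R5: extended=0.73 → w = 0.7300
Rules with consequent 'moderate': {R2, R3} → strengths 0.7566, 0.8536
Aggregate via t-conorm [a + b − a·b]: 0.9644

0.964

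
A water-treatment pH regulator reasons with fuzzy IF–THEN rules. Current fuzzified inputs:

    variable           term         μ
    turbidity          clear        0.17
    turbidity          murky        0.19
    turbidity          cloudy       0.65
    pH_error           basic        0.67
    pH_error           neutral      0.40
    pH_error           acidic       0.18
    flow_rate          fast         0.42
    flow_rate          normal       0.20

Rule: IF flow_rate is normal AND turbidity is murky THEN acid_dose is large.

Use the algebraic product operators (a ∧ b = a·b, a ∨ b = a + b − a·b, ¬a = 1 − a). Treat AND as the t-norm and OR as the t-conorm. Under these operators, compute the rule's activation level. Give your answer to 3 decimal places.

0.038

firing strength: normal=0.20, murky=0.19; AND[a·b] → w = 0.0380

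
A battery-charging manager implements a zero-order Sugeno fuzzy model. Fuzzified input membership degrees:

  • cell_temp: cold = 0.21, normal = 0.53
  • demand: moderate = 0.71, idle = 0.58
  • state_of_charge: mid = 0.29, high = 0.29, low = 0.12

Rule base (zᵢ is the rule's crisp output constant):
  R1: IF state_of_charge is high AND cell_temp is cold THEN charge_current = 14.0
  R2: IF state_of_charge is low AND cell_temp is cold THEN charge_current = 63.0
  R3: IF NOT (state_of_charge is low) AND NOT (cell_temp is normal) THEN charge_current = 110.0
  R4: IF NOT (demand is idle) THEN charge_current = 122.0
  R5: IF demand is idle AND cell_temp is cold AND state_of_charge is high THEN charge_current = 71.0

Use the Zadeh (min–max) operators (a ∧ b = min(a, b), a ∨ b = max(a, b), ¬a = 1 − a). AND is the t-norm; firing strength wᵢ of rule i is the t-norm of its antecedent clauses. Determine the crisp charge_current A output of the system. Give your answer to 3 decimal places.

R1 (z=14.0): high=0.29, cold=0.21; AND[min(a, b)] → w = 0.21
R2 (z=63.0): low=0.12, cold=0.21; AND[min(a, b)] → w = 0.12
R3 (z=110.0): ¬low=1−0.12=0.88, ¬normal=1−0.53=0.47; AND[min(a, b)] → w = 0.47
R4 (z=122.0): ¬idle=1−0.58=0.42 → w = 0.42
R5 (z=71.0): idle=0.58, cold=0.21, high=0.29; AND[min(a, b)] → w = 0.21
Weighted average = (0.21·14.0 + 0.12·63.0 + 0.47·110.0 + 0.42·122.0 + 0.21·71.0) / (0.21 + 0.12 + 0.47 + 0.42 + 0.21)
  = 128.3500 / 1.4300 = 89.755

89.755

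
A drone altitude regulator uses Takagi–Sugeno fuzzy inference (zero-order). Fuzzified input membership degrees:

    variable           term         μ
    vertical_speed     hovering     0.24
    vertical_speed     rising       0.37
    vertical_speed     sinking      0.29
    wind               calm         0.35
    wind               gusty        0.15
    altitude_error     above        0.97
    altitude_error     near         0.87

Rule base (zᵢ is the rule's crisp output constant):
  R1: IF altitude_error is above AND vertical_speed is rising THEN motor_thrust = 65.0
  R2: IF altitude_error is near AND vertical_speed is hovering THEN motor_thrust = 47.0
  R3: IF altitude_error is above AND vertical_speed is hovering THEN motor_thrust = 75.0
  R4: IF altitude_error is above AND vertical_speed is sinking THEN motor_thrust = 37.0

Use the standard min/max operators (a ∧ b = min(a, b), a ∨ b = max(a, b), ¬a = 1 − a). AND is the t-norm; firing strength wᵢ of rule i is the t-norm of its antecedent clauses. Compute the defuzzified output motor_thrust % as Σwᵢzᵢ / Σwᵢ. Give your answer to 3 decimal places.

56.193

R1 (z=65.0): above=0.97, rising=0.37; AND[min(a, b)] → w = 0.37
R2 (z=47.0): near=0.87, hovering=0.24; AND[min(a, b)] → w = 0.24
R3 (z=75.0): above=0.97, hovering=0.24; AND[min(a, b)] → w = 0.24
R4 (z=37.0): above=0.97, sinking=0.29; AND[min(a, b)] → w = 0.29
Weighted average = (0.37·65.0 + 0.24·47.0 + 0.24·75.0 + 0.29·37.0) / (0.37 + 0.24 + 0.24 + 0.29)
  = 64.0600 / 1.1400 = 56.193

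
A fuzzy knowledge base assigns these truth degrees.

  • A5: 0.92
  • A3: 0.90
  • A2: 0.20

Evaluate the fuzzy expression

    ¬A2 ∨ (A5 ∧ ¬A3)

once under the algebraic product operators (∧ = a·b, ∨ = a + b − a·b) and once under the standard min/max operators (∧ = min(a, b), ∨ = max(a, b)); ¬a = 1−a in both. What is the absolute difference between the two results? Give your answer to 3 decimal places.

Under algebraic product:
  ¬A2 = 1 − 0.2000 = 0.8000
  ¬A3 = 1 − 0.9000 = 0.1000
  A5 ∧ ¬A3 = a·b on (0.9200, 0.1000) = 0.0920
  ¬A2 ∨ (A5 ∧ ¬A3) = a + b − a·b on (0.8000, 0.0920) = 0.8184
  → value = 0.8184
Under standard min/max:
  ¬A2 = 1 − 0.20 = 0.80
  ¬A3 = 1 − 0.90 = 0.10
  A5 ∧ ¬A3 = min(a, b) on (0.92, 0.10) = 0.10
  ¬A2 ∨ (A5 ∧ ¬A3) = max(a, b) on (0.80, 0.10) = 0.80
  → value = 0.8000
|0.8184 − 0.8000| = 0.018

0.018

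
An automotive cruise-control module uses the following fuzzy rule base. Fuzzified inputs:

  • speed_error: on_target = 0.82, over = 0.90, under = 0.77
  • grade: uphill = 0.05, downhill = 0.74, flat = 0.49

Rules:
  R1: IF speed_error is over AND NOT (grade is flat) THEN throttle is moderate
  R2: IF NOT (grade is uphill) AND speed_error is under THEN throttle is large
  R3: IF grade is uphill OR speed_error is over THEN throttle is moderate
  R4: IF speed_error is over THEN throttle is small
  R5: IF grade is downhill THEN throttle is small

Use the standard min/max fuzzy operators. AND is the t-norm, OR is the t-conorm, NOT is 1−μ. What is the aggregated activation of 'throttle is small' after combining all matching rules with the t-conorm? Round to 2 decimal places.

0.90

R1: over=0.90, ¬flat=1−0.49=0.51; AND[min(a, b)] → w = 0.51
R2: ¬uphill=1−0.05=0.95, under=0.77; AND[min(a, b)] → w = 0.77
R3: uphill=0.05, over=0.90; OR[max(a, b)] → w = 0.90
R4: over=0.90 → w = 0.90
R5: downhill=0.74 → w = 0.74
Rules with consequent 'small': {R4, R5} → strengths 0.90, 0.74
Aggregate via t-conorm [max(a, b)]: 0.90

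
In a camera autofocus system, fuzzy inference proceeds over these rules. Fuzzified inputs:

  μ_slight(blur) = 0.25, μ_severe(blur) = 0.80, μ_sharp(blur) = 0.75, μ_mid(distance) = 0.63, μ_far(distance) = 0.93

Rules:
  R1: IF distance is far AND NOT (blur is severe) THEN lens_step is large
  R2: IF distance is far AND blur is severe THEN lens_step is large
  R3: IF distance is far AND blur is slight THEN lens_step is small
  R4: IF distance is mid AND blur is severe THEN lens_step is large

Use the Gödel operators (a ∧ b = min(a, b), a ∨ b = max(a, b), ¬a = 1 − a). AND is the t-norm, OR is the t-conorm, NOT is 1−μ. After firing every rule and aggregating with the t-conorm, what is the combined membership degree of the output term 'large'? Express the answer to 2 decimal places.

0.80

R1: far=0.93, ¬severe=1−0.80=0.20; AND[min(a, b)] → w = 0.20
R2: far=0.93, severe=0.80; AND[min(a, b)] → w = 0.80
R3: far=0.93, slight=0.25; AND[min(a, b)] → w = 0.25
R4: mid=0.63, severe=0.80; AND[min(a, b)] → w = 0.63
Rules with consequent 'large': {R1, R2, R4} → strengths 0.20, 0.80, 0.63
Aggregate via t-conorm [max(a, b)]: 0.80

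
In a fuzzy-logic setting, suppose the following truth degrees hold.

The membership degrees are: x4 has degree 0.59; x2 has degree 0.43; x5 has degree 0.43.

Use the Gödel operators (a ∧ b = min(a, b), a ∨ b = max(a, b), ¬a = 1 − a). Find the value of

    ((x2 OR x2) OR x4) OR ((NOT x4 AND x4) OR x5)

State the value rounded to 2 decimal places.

0.59

x2 OR x2 = max(a, b) on (0.43, 0.43) = 0.43
(x2 OR x2) OR x4 = max(a, b) on (0.43, 0.59) = 0.59
NOT x4 = 1 − 0.59 = 0.41
NOT x4 AND x4 = min(a, b) on (0.41, 0.59) = 0.41
(NOT x4 AND x4) OR x5 = max(a, b) on (0.41, 0.43) = 0.43
((x2 OR x2) OR x4) OR ((NOT x4 AND x4) OR x5) = max(a, b) on (0.59, 0.43) = 0.59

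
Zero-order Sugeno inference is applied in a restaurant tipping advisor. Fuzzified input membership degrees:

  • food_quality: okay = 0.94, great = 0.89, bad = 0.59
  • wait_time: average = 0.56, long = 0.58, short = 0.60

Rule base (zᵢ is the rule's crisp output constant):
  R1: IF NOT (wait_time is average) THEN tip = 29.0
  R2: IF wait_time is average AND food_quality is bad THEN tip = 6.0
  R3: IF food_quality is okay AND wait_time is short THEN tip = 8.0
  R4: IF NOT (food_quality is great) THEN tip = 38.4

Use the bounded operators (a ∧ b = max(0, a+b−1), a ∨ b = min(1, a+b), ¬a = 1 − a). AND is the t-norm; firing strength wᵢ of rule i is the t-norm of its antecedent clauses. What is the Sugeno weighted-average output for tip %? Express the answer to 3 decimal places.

R1 (z=29.0): ¬average=1−0.56=0.44 → w = 0.44
R2 (z=6.0): average=0.56, bad=0.59; AND[max(0, a+b−1)] → w = 0.15
R3 (z=8.0): okay=0.94, short=0.60; AND[max(0, a+b−1)] → w = 0.54
R4 (z=38.4): ¬great=1−0.89=0.11 → w = 0.11
Weighted average = (0.44·29.0 + 0.15·6.0 + 0.54·8.0 + 0.11·38.4) / (0.44 + 0.15 + 0.54 + 0.11)
  = 22.2040 / 1.2400 = 17.906

17.906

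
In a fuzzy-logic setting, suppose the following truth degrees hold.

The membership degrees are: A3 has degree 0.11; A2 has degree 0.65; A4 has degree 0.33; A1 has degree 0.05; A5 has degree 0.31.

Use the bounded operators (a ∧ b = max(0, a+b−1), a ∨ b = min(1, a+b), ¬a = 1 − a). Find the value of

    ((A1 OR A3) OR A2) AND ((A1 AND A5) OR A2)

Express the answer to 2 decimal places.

0.46

A1 OR A3 = min(1, a+b) on (0.05, 0.11) = 0.16
(A1 OR A3) OR A2 = min(1, a+b) on (0.16, 0.65) = 0.81
A1 AND A5 = max(0, a+b−1) on (0.05, 0.31) = 0.00
(A1 AND A5) OR A2 = min(1, a+b) on (0.00, 0.65) = 0.65
((A1 OR A3) OR A2) AND ((A1 AND A5) OR A2) = max(0, a+b−1) on (0.81, 0.65) = 0.46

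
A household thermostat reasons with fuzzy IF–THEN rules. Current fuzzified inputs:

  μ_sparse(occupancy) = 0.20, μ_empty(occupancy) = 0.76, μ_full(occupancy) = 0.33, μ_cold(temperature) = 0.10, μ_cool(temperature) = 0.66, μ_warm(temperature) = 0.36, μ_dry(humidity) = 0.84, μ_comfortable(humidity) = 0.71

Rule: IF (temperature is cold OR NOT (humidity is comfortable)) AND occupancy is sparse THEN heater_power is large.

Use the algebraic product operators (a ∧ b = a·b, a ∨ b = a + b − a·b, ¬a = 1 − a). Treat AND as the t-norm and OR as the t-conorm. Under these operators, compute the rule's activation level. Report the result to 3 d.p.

firing strength: (cold=0.10 OR ¬comfortable=1−0.71=0.29) = 0.3610; AND[a·b] with sparse=0.20 → w = 0.0722

0.072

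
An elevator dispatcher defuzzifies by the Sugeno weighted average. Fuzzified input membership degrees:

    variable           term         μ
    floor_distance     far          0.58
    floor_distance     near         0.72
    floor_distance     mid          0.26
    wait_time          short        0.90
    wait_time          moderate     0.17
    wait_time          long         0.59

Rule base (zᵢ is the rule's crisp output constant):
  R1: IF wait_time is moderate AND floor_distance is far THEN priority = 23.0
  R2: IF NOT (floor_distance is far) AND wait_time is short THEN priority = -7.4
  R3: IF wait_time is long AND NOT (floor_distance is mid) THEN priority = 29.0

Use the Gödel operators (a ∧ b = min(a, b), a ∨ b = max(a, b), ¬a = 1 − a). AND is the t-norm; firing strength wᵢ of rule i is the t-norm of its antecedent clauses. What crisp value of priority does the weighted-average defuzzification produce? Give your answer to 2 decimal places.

15.18

R1 (z=23.0): moderate=0.17, far=0.58; AND[min(a, b)] → w = 0.17
R2 (z=-7.4): ¬far=1−0.58=0.42, short=0.90; AND[min(a, b)] → w = 0.42
R3 (z=29.0): long=0.59, ¬mid=1−0.26=0.74; AND[min(a, b)] → w = 0.59
Weighted average = (0.17·23.0 + 0.42·-7.4 + 0.59·29.0) / (0.17 + 0.42 + 0.59)
  = 17.9120 / 1.1800 = 15.18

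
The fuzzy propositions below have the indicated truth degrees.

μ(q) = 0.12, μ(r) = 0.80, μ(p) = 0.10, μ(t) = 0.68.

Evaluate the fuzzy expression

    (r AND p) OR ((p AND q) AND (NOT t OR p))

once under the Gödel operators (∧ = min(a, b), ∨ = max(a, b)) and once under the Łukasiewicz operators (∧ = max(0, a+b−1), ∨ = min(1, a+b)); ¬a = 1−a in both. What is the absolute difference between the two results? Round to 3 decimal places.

0.100

Under Gödel:
  r AND p = min(a, b) on (0.80, 0.10) = 0.10
  p AND q = min(a, b) on (0.10, 0.12) = 0.10
  NOT t = 1 − 0.68 = 0.32
  NOT t OR p = max(a, b) on (0.32, 0.10) = 0.32
  (p AND q) AND (NOT t OR p) = min(a, b) on (0.10, 0.32) = 0.10
  (r AND p) OR ((p AND q) AND (NOT t OR p)) = max(a, b) on (0.10, 0.10) = 0.10
  → value = 0.1000
Under Łukasiewicz:
  r AND p = max(0, a+b−1) on (0.80, 0.10) = 0.00
  p AND q = max(0, a+b−1) on (0.10, 0.12) = 0.00
  NOT t = 1 − 0.68 = 0.32
  NOT t OR p = min(1, a+b) on (0.32, 0.10) = 0.42
  (p AND q) AND (NOT t OR p) = max(0, a+b−1) on (0.00, 0.42) = 0.00
  (r AND p) OR ((p AND q) AND (NOT t OR p)) = min(1, a+b) on (0.00, 0.00) = 0.00
  → value = 0.0000
|0.1000 − 0.0000| = 0.100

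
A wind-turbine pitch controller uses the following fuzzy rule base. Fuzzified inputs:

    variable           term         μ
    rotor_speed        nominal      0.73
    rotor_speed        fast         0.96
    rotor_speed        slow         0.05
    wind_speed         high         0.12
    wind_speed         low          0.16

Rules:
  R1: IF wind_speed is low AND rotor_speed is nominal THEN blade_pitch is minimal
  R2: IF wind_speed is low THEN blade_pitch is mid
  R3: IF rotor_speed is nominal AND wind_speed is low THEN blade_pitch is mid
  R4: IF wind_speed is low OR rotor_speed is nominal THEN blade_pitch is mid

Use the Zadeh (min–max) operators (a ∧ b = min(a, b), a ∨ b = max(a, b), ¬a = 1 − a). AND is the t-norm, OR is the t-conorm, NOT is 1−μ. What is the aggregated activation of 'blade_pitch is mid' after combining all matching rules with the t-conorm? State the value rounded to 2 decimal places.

0.73

R1: low=0.16, nominal=0.73; AND[min(a, b)] → w = 0.16
R2: low=0.16 → w = 0.16
R3: nominal=0.73, low=0.16; AND[min(a, b)] → w = 0.16
R4: low=0.16, nominal=0.73; OR[max(a, b)] → w = 0.73
Rules with consequent 'mid': {R2, R3, R4} → strengths 0.16, 0.16, 0.73
Aggregate via t-conorm [max(a, b)]: 0.73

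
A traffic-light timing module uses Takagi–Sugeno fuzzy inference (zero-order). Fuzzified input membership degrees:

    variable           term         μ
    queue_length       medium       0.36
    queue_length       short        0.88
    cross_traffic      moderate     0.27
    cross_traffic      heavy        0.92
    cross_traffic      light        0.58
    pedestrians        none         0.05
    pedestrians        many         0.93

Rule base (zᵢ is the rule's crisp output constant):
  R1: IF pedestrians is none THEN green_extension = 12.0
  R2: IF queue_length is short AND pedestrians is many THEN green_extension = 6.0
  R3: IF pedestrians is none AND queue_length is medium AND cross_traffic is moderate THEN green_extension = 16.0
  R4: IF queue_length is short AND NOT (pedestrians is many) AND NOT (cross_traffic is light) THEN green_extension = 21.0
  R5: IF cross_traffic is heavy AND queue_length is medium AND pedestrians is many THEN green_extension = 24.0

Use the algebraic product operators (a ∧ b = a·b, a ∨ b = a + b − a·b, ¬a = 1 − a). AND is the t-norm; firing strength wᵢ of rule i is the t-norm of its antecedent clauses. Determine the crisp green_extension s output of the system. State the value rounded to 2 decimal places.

11.20

R1 (z=12.0): none=0.05 → w = 0.0500
R2 (z=6.0): short=0.88, many=0.93; AND[a·b] → w = 0.8184
R3 (z=16.0): none=0.05, medium=0.36, moderate=0.27; AND[a·b] → w = 0.0049
R4 (z=21.0): short=0.88, ¬many=1−0.93=0.07, ¬light=1−0.58=0.42; AND[a·b] → w = 0.0259
R5 (z=24.0): heavy=0.92, medium=0.36, many=0.93; AND[a·b] → w = 0.3080
Weighted average = (0.0500·12.0 + 0.8184·6.0 + 0.0049·16.0 + 0.0259·21.0 + 0.3080·24.0) / (0.0500 + 0.8184 + 0.0049 + 0.0259 + 0.3080)
  = 13.5239 / 1.2071 = 11.20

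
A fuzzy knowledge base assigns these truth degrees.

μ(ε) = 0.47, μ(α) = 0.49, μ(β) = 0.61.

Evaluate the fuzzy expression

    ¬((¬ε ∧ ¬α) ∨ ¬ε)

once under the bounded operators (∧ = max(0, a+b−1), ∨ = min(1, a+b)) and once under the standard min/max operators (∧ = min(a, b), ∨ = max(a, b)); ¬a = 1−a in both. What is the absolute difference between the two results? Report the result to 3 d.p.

0.040

Under bounded:
  ¬ε = 1 − 0.47 = 0.53
  ¬α = 1 − 0.49 = 0.51
  ¬ε ∧ ¬α = max(0, a+b−1) on (0.53, 0.51) = 0.04
  ¬ε = 1 − 0.47 = 0.53
  (¬ε ∧ ¬α) ∨ ¬ε = min(1, a+b) on (0.04, 0.53) = 0.57
  ¬((¬ε ∧ ¬α) ∨ ¬ε) = 1 − 0.57 = 0.43
  → value = 0.4300
Under standard min/max:
  ¬ε = 1 − 0.47 = 0.53
  ¬α = 1 − 0.49 = 0.51
  ¬ε ∧ ¬α = min(a, b) on (0.53, 0.51) = 0.51
  ¬ε = 1 − 0.47 = 0.53
  (¬ε ∧ ¬α) ∨ ¬ε = max(a, b) on (0.51, 0.53) = 0.53
  ¬((¬ε ∧ ¬α) ∨ ¬ε) = 1 − 0.53 = 0.47
  → value = 0.4700
|0.4300 − 0.4700| = 0.040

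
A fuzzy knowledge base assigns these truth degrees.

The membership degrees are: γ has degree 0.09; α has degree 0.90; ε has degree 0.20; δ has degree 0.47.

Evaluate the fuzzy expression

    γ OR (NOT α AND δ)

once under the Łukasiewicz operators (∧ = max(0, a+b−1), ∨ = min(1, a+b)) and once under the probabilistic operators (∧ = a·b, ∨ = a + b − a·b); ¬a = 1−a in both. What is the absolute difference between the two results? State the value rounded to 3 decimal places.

0.043

Under Łukasiewicz:
  NOT α = 1 − 0.90 = 0.10
  NOT α AND δ = max(0, a+b−1) on (0.10, 0.47) = 0.00
  γ OR (NOT α AND δ) = min(1, a+b) on (0.09, 0.00) = 0.09
  → value = 0.0900
Under probabilistic:
  NOT α = 1 − 0.9000 = 0.1000
  NOT α AND δ = a·b on (0.1000, 0.4700) = 0.0470
  γ OR (NOT α AND δ) = a + b − a·b on (0.0900, 0.0470) = 0.1328
  → value = 0.1328
|0.0900 − 0.1328| = 0.043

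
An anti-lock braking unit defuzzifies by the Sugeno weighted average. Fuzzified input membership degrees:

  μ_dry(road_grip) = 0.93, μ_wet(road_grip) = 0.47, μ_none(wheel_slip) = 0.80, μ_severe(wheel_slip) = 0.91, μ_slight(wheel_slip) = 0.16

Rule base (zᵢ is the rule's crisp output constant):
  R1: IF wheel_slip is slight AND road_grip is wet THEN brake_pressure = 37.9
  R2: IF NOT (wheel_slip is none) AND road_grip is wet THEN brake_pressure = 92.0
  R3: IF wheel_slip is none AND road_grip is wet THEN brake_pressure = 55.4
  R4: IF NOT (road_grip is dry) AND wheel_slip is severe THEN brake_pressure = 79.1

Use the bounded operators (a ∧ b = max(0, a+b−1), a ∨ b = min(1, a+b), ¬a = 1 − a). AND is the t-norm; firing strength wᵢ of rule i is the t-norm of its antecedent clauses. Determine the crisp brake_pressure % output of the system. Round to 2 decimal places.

55.40

R1 (z=37.9): slight=0.16, wet=0.47; AND[max(0, a+b−1)] → w = 0.00
R2 (z=92.0): ¬none=1−0.80=0.20, wet=0.47; AND[max(0, a+b−1)] → w = 0.00
R3 (z=55.4): none=0.80, wet=0.47; AND[max(0, a+b−1)] → w = 0.27
R4 (z=79.1): ¬dry=1−0.93=0.07, severe=0.91; AND[max(0, a+b−1)] → w = 0.00
Weighted average = (0.00·37.9 + 0.00·92.0 + 0.27·55.4 + 0.00·79.1) / (0.00 + 0.00 + 0.27 + 0.00)
  = 14.9580 / 0.2700 = 55.40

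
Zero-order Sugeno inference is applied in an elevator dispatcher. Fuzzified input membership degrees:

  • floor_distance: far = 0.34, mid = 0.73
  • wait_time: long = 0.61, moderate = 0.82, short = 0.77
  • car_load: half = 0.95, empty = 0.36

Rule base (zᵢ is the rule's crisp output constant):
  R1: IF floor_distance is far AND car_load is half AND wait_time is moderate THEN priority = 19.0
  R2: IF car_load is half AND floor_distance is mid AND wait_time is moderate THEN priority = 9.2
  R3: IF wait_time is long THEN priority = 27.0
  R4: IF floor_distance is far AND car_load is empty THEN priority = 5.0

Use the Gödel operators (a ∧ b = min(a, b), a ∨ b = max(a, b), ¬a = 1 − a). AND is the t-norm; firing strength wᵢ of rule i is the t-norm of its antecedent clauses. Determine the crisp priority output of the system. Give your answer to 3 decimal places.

15.518

R1 (z=19.0): far=0.34, half=0.95, moderate=0.82; AND[min(a, b)] → w = 0.34
R2 (z=9.2): half=0.95, mid=0.73, moderate=0.82; AND[min(a, b)] → w = 0.73
R3 (z=27.0): long=0.61 → w = 0.61
R4 (z=5.0): far=0.34, empty=0.36; AND[min(a, b)] → w = 0.34
Weighted average = (0.34·19.0 + 0.73·9.2 + 0.61·27.0 + 0.34·5.0) / (0.34 + 0.73 + 0.61 + 0.34)
  = 31.3460 / 2.0200 = 15.518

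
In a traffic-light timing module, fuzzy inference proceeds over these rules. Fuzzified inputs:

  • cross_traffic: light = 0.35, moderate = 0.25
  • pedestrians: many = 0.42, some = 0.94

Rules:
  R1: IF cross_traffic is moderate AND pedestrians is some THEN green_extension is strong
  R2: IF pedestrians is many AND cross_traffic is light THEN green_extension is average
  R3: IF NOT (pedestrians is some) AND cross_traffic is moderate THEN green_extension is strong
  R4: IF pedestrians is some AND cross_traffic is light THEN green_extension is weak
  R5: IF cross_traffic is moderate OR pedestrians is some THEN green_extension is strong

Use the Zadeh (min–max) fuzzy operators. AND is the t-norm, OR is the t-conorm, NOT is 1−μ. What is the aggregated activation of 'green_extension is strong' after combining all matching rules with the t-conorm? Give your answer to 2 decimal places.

0.94

R1: moderate=0.25, some=0.94; AND[min(a, b)] → w = 0.25
R2: many=0.42, light=0.35; AND[min(a, b)] → w = 0.35
R3: ¬some=1−0.94=0.06, moderate=0.25; AND[min(a, b)] → w = 0.06
R4: some=0.94, light=0.35; AND[min(a, b)] → w = 0.35
R5: moderate=0.25, some=0.94; OR[max(a, b)] → w = 0.94
Rules with consequent 'strong': {R1, R3, R5} → strengths 0.25, 0.06, 0.94
Aggregate via t-conorm [max(a, b)]: 0.94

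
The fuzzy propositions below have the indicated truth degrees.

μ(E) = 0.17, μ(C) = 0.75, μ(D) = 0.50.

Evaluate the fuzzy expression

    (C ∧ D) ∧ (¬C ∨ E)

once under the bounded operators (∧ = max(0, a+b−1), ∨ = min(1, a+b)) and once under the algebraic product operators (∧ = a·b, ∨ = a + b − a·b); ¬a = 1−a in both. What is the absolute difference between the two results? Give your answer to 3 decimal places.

0.142

Under bounded:
  C ∧ D = max(0, a+b−1) on (0.75, 0.50) = 0.25
  ¬C = 1 − 0.75 = 0.25
  ¬C ∨ E = min(1, a+b) on (0.25, 0.17) = 0.42
  (C ∧ D) ∧ (¬C ∨ E) = max(0, a+b−1) on (0.25, 0.42) = 0.00
  → value = 0.0000
Under algebraic product:
  C ∧ D = a·b on (0.7500, 0.5000) = 0.3750
  ¬C = 1 − 0.7500 = 0.2500
  ¬C ∨ E = a + b − a·b on (0.2500, 0.1700) = 0.3775
  (C ∧ D) ∧ (¬C ∨ E) = a·b on (0.3750, 0.3775) = 0.1416
  → value = 0.1416
|0.0000 − 0.1416| = 0.142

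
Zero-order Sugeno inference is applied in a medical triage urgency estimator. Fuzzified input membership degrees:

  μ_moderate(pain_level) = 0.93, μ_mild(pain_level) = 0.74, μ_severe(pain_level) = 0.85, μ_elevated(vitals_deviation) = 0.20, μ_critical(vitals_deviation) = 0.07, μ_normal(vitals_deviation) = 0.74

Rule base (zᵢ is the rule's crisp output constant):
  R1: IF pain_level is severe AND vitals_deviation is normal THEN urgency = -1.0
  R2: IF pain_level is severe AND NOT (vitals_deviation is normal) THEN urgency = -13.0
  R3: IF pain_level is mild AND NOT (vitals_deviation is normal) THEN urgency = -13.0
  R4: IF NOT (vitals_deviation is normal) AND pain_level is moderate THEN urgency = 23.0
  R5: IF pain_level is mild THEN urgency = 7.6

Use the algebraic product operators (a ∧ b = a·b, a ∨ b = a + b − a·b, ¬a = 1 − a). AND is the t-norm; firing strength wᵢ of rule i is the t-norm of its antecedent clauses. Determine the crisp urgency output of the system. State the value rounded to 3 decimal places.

2.560

R1 (z=-1.0): severe=0.85, normal=0.74; AND[a·b] → w = 0.6290
R2 (z=-13.0): severe=0.85, ¬normal=1−0.74=0.26; AND[a·b] → w = 0.2210
R3 (z=-13.0): mild=0.74, ¬normal=1−0.74=0.26; AND[a·b] → w = 0.1924
R4 (z=23.0): ¬normal=1−0.74=0.26, moderate=0.93; AND[a·b] → w = 0.2418
R5 (z=7.6): mild=0.74 → w = 0.7400
Weighted average = (0.6290·-1.0 + 0.2210·-13.0 + 0.1924·-13.0 + 0.2418·23.0 + 0.7400·7.6) / (0.6290 + 0.2210 + 0.1924 + 0.2418 + 0.7400)
  = 5.1822 / 2.0242 = 2.560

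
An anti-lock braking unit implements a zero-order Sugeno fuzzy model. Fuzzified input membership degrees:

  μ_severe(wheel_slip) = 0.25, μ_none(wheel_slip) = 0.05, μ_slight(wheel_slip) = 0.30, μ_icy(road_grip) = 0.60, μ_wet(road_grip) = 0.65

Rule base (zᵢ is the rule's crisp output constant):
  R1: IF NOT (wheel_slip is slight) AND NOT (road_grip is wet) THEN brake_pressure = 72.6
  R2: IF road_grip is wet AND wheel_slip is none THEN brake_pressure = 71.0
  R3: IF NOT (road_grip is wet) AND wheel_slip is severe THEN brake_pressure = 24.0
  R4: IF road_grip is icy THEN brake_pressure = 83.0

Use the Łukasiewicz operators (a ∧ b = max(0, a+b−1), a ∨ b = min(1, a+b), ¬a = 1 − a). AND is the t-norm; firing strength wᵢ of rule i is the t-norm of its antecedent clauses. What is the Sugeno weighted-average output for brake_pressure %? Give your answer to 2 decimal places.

82.20

R1 (z=72.6): ¬slight=1−0.30=0.70, ¬wet=1−0.65=0.35; AND[max(0, a+b−1)] → w = 0.05
R2 (z=71.0): wet=0.65, none=0.05; AND[max(0, a+b−1)] → w = 0.00
R3 (z=24.0): ¬wet=1−0.65=0.35, severe=0.25; AND[max(0, a+b−1)] → w = 0.00
R4 (z=83.0): icy=0.60 → w = 0.60
Weighted average = (0.05·72.6 + 0.00·71.0 + 0.00·24.0 + 0.60·83.0) / (0.05 + 0.00 + 0.00 + 0.60)
  = 53.4300 / 0.6500 = 82.20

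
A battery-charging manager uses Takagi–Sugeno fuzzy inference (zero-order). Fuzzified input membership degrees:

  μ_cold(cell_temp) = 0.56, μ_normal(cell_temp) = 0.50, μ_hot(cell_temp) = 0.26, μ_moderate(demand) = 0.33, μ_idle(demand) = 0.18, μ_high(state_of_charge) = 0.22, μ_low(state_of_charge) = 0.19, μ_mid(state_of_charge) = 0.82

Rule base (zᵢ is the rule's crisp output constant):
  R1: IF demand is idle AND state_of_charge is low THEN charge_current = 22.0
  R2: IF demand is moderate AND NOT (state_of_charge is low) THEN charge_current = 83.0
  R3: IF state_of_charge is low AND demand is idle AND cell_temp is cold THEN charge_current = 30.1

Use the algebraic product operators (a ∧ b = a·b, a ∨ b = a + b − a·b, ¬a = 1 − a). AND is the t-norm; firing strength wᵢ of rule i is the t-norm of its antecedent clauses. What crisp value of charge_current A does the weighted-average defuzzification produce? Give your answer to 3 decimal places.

R1 (z=22.0): idle=0.18, low=0.19; AND[a·b] → w = 0.0342
R2 (z=83.0): moderate=0.33, ¬low=1−0.19=0.81; AND[a·b] → w = 0.2673
R3 (z=30.1): low=0.19, idle=0.18, cold=0.56; AND[a·b] → w = 0.0192
Weighted average = (0.0342·22.0 + 0.2673·83.0 + 0.0192·30.1) / (0.0342 + 0.2673 + 0.0192)
  = 23.5148 / 0.3207 = 73.334

73.334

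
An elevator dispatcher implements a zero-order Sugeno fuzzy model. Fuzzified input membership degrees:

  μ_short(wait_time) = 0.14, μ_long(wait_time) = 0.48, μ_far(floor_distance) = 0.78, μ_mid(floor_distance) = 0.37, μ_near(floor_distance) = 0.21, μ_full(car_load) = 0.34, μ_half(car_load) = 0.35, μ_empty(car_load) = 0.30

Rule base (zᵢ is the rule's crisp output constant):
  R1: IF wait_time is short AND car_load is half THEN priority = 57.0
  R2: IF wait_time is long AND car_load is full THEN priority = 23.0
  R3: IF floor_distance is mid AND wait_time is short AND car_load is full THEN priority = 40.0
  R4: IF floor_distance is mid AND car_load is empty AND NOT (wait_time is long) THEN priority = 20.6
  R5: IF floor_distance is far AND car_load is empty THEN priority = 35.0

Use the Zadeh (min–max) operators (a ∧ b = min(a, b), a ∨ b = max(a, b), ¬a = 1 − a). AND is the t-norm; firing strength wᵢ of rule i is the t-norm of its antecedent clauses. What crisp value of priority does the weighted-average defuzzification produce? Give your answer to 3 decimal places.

R1 (z=57.0): short=0.14, half=0.35; AND[min(a, b)] → w = 0.14
R2 (z=23.0): long=0.48, full=0.34; AND[min(a, b)] → w = 0.34
R3 (z=40.0): mid=0.37, short=0.14, full=0.34; AND[min(a, b)] → w = 0.14
R4 (z=20.6): mid=0.37, empty=0.30, ¬long=1−0.48=0.52; AND[min(a, b)] → w = 0.30
R5 (z=35.0): far=0.78, empty=0.30; AND[min(a, b)] → w = 0.30
Weighted average = (0.14·57.0 + 0.34·23.0 + 0.14·40.0 + 0.30·20.6 + 0.30·35.0) / (0.14 + 0.34 + 0.14 + 0.30 + 0.30)
  = 38.0800 / 1.2200 = 31.213

31.213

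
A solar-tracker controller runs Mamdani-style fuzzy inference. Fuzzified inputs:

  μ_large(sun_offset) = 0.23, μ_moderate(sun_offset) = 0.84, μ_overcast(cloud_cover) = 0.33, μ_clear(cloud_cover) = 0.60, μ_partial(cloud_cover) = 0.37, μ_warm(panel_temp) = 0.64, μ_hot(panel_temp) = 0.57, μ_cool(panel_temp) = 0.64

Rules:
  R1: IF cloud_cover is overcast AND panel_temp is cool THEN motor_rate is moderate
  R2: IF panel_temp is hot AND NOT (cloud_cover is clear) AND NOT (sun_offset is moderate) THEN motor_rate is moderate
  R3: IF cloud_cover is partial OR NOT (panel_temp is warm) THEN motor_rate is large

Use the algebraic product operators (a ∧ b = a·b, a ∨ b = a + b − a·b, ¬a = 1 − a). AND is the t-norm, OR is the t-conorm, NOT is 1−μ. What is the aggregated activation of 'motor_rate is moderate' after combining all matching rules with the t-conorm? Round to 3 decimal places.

0.240

R1: overcast=0.33, cool=0.64; AND[a·b] → w = 0.2112
R2: hot=0.57, ¬clear=1−0.60=0.40, ¬moderate=1−0.84=0.16; AND[a·b] → w = 0.0365
R3: partial=0.37, ¬warm=1−0.64=0.36; OR[a + b − a·b] → w = 0.5968
Rules with consequent 'moderate': {R1, R2} → strengths 0.2112, 0.0365
Aggregate via t-conorm [a + b − a·b]: 0.2400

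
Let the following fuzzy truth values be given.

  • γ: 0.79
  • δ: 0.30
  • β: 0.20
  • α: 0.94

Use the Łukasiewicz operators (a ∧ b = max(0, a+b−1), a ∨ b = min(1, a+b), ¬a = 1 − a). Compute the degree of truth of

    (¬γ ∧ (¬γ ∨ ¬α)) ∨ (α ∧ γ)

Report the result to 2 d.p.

¬γ = 1 − 0.79 = 0.21
¬γ = 1 − 0.79 = 0.21
¬α = 1 − 0.94 = 0.06
¬γ ∨ ¬α = min(1, a+b) on (0.21, 0.06) = 0.27
¬γ ∧ (¬γ ∨ ¬α) = max(0, a+b−1) on (0.21, 0.27) = 0.00
α ∧ γ = max(0, a+b−1) on (0.94, 0.79) = 0.73
(¬γ ∧ (¬γ ∨ ¬α)) ∨ (α ∧ γ) = min(1, a+b) on (0.00, 0.73) = 0.73

0.73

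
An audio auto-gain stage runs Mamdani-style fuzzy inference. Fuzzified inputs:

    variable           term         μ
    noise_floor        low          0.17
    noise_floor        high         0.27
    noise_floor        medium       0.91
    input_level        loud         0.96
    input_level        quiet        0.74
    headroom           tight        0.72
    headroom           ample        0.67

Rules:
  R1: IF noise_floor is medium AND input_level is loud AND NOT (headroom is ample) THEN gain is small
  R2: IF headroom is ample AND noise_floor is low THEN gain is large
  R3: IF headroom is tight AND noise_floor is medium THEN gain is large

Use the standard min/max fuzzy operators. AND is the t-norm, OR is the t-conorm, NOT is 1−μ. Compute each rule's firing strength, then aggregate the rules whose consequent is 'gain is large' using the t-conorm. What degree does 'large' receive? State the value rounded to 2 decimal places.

0.72

R1: medium=0.91, loud=0.96, ¬ample=1−0.67=0.33; AND[min(a, b)] → w = 0.33
R2: ample=0.67, low=0.17; AND[min(a, b)] → w = 0.17
R3: tight=0.72, medium=0.91; AND[min(a, b)] → w = 0.72
Rules with consequent 'large': {R2, R3} → strengths 0.17, 0.72
Aggregate via t-conorm [max(a, b)]: 0.72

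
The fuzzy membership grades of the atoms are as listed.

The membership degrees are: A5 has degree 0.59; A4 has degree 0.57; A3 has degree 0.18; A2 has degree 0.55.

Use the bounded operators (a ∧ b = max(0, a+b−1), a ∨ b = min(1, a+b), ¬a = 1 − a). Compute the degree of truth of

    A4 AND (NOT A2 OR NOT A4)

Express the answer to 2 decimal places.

NOT A2 = 1 − 0.55 = 0.45
NOT A4 = 1 − 0.57 = 0.43
NOT A2 OR NOT A4 = min(1, a+b) on (0.45, 0.43) = 0.88
A4 AND (NOT A2 OR NOT A4) = max(0, a+b−1) on (0.57, 0.88) = 0.45

0.45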